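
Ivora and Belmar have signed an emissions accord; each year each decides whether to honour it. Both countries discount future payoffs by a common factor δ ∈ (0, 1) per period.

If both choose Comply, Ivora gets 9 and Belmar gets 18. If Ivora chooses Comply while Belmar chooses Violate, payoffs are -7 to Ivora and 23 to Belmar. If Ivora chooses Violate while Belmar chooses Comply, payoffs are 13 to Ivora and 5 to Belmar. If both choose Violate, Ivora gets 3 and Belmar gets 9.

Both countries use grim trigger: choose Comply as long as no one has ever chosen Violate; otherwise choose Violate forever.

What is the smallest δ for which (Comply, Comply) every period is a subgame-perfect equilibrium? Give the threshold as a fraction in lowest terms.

For Ivora: deviation gain 13−9 = 4, per-period punishment loss 9−3 = 6. IC gives δ ≥ 4/10 = 2/5.
For Belmar: gain 5, loss 9 per period, so δ ≥ 5/14.
The tighter constraint is Ivora's, so cooperation needs δ ≥ 2/5.

2/5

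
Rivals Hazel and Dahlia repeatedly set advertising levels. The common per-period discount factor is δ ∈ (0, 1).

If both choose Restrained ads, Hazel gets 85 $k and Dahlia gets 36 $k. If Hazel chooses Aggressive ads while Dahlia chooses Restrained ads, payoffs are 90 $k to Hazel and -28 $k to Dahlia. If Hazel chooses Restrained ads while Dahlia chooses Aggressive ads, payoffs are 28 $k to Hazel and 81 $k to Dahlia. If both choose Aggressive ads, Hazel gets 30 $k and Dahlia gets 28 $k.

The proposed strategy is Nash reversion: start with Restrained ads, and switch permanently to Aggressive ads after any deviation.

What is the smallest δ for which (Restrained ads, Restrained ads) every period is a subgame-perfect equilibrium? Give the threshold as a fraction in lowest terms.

Hazel: cooperation gives 85 each period; deviation gives 90 once then 30 forever.
  85/(1−δ) ≥ 90 + 30δ/(1−δ) ⇒ δ ≥ 5/60 = 1/12.
Dahlia: cooperation gives 36 each period; deviation gives 81 once then 28 forever.
  δ ≥ 45/53.
Both must hold, so the binding constraint is Dahlia's: δ ≥ 45/53.

45/53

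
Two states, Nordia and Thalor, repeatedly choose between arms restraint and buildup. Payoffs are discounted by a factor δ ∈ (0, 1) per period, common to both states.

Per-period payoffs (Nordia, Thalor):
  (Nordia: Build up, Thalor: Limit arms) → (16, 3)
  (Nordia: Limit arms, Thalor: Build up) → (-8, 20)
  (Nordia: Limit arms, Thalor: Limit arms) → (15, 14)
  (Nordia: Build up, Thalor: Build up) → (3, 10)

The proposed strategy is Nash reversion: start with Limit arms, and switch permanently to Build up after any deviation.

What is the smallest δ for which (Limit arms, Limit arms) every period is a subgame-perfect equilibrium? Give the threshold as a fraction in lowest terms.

Nordia: cooperation gives 15 each period; deviation gives 16 once then 3 forever.
  15/(1−δ) ≥ 16 + 3δ/(1−δ) ⇒ δ ≥ 1/13.
Thalor: cooperation gives 14 each period; deviation gives 20 once then 10 forever.
  δ ≥ 6/10 = 3/5.
Both must hold, so the binding constraint is Thalor's: δ ≥ 3/5.

3/5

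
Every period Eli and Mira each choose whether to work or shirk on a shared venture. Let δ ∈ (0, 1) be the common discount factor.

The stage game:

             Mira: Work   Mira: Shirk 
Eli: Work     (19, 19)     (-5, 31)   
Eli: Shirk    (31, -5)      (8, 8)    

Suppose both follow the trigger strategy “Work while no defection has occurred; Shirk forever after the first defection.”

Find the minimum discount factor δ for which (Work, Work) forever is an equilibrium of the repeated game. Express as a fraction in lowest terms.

12/23

Under grim trigger the critical discount factor is (T−C)/(T−P) with T = 31, C = 19, P = 8.
δ* = (31−19)/(31−8) = 12/23.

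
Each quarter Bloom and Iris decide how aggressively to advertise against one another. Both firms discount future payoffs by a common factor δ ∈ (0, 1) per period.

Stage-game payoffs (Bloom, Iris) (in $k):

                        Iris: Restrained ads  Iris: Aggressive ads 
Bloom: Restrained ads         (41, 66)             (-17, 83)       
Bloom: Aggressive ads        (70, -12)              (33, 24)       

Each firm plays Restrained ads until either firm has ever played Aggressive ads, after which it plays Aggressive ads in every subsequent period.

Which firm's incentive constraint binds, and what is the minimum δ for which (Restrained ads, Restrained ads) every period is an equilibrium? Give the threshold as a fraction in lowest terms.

Bloom; δ ≥ 29/37

Bloom's threshold: (70−41)/(70−33) = 29/37.
Iris's threshold: (83−66)/(83−24) = 17/59.
29/37 > 17/59, so Bloom binds and δ* = 29/37.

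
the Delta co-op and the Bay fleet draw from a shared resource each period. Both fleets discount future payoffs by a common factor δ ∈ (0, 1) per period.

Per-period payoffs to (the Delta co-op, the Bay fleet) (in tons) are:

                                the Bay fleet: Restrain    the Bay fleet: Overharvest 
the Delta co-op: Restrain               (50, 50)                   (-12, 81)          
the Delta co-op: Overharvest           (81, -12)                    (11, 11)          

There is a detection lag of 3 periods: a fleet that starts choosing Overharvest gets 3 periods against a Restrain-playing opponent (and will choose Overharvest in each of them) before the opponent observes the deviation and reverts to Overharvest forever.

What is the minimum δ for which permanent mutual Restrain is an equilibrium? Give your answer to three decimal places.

The best deviation is to choose Overharvest for all 3 undetected periods, earning 81 each, then 11 forever once detected.
Deviation value: 81(1−δ^3)/(1−δ) + 11δ^3/(1−δ); cooperation value: 50/(1−δ).
IC: 50 ≥ 81(1−δ^3) + 11δ^3 = 81 − 70δ^3.
So δ^3 ≥ 31/70, giving δ ≥ (31/70)^(1/3) ≈ 0.762.

0.762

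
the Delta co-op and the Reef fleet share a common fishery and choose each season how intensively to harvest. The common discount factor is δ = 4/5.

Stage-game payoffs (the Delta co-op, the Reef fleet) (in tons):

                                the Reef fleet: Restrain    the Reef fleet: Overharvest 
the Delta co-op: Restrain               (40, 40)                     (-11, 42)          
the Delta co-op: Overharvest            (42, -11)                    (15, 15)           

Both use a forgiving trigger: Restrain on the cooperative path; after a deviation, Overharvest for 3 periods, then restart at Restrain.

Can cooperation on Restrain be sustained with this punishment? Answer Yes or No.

Yes

IC: δ+…+δ^3 ≥ (42−40)/(40−15) = 2/25.
At δ = 4/5: partial sum = 1.9520 ≥ 0.0800. Cooperation sustainable.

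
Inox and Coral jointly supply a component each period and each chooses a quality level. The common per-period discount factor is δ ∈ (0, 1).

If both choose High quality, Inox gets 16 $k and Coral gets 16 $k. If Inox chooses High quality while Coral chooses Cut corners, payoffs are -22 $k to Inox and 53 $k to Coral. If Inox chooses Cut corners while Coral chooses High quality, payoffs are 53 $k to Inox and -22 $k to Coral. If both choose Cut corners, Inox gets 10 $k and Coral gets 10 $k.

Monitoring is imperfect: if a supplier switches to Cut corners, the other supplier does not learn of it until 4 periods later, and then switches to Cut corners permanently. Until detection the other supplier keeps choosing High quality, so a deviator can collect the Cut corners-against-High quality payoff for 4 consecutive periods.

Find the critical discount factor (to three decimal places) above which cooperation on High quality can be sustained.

The best deviation is to choose Cut corners for all 4 undetected periods, earning 53 each, then 10 forever once detected.
Deviation value: 53(1−δ^4)/(1−δ) + 10δ^4/(1−δ); cooperation value: 16/(1−δ).
IC: 16 ≥ 53(1−δ^4) + 10δ^4 = 53 − 43δ^4.
So δ^4 ≥ 37/43, giving δ ≥ (37/43)^(1/4) ≈ 0.963.

0.963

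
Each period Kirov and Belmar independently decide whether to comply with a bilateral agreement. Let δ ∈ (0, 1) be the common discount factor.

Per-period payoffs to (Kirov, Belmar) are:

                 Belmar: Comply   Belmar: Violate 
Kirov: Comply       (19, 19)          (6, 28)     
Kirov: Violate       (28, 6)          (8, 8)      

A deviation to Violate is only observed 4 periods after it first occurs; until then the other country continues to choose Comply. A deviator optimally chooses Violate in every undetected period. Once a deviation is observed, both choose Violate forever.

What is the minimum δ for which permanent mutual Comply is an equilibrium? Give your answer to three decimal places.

0.819

Deviating for the 4 undetected periods gains 28−19 = 9 per period over cooperation, then loses 19−8 = 11 per period forever once punishment starts.
Gain: 9(1 + δ + … + δ^3); loss: 11·δ^4/(1−δ).
No profitable deviation ⇔ 9(1−δ^4) ≤ 11·δ^4, i.e. δ^4 ≥ 9/(9+11) = 9/20.
Hence δ ≥ (9/20)^(1/4) ≈ 0.819.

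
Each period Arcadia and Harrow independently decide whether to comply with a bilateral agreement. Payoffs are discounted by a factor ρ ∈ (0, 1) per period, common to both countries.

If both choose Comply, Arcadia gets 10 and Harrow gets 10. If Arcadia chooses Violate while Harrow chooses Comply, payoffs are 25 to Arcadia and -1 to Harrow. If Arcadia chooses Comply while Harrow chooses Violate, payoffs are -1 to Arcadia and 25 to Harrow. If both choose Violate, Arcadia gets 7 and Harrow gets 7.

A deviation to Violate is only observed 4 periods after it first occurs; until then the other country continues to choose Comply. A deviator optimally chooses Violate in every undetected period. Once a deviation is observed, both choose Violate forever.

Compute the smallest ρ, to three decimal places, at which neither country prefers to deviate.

The best deviation is to choose Violate for all 4 undetected periods, earning 25 each, then 7 forever once detected.
Deviation value: 25(1−ρ^4)/(1−ρ) + 7ρ^4/(1−ρ); cooperation value: 10/(1−ρ).
IC: 10 ≥ 25(1−ρ^4) + 7ρ^4 = 25 − 18ρ^4.
So ρ^4 ≥ 15/18 = 5/6, giving ρ ≥ (5/6)^(1/4) ≈ 0.955.

0.955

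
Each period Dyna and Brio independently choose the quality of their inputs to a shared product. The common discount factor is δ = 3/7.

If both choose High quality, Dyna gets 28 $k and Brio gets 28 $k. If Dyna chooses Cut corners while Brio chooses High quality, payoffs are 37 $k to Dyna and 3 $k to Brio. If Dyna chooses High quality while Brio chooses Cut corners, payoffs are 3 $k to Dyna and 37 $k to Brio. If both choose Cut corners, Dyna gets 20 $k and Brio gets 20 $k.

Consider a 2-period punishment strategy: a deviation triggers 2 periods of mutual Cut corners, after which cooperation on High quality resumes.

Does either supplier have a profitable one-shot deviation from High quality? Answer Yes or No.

A one-shot deviation gives 37 now, then 20 for 2 periods, then back to 28.
Gain from deviating: (37−28) today; loss: (28−20) in each of the next 2 periods.
No-deviation condition: (28−20)(δ+…+δ^2) ≥ 37−28, i.e. δ+…+δ^2 ≥ 9/8.
At δ = 3/7: δ+…+δ^2 = 0.6122 < 1.1250.
So cooperation is not sustainable.

Yes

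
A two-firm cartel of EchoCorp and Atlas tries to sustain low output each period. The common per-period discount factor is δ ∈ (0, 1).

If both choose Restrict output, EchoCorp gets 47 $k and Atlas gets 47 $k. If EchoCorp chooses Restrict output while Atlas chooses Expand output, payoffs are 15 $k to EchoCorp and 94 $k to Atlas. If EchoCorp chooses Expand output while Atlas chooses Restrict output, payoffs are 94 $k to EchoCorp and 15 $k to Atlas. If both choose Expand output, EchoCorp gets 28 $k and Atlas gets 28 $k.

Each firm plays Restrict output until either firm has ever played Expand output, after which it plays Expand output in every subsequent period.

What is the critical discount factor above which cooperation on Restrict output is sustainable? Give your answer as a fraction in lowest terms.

47/66

One-period gain from deviating is 94 − 47 = 47. The loss is 47 − 28 = 19 in every subsequent period, with present value 19·δ/(1−δ).
Deviation is unprofitable when 19·δ/(1−δ) ≥ 47, i.e. δ/(1−δ) ≥ 47/19.
Equivalently δ ≥ 47/(47+19) = 47/66.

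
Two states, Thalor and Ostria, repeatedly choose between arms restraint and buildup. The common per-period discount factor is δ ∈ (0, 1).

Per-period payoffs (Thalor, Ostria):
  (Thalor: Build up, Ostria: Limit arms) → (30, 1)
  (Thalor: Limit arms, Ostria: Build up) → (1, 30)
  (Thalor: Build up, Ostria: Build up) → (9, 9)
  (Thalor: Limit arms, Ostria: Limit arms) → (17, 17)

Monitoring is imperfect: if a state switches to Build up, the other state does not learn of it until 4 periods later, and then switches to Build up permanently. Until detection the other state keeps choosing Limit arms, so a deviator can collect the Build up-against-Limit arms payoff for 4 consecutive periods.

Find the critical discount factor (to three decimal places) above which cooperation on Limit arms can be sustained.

A deviator earns 30 for 4 periods, then 9 forever; cooperating earns 17 forever. Multiplying the IC by (1−δ):
17 ≥ 30(1−δ^4) + 9δ^4, so 21·δ^4 ≥ 13 and δ^4 ≥ 13/21.
δ ≥ (13/21)^(1/4) ≈ 0.887.

0.887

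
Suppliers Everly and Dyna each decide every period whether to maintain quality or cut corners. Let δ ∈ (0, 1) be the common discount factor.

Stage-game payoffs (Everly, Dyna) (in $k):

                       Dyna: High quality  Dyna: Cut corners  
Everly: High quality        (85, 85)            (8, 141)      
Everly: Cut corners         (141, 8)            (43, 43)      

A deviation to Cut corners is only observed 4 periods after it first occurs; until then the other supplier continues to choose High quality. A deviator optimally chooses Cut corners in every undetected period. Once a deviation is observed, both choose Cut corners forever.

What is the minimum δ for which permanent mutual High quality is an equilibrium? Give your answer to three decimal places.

Deviating for the 4 undetected periods gains 141−85 = 56 per period over cooperation, then loses 85−43 = 42 per period forever once punishment starts.
Gain: 56(1 + δ + … + δ^3); loss: 42·δ^4/(1−δ).
No profitable deviation ⇔ 56(1−δ^4) ≤ 42·δ^4, i.e. δ^4 ≥ 56/(56+42) = 4/7.
Hence δ ≥ (4/7)^(1/4) ≈ 0.869.

0.869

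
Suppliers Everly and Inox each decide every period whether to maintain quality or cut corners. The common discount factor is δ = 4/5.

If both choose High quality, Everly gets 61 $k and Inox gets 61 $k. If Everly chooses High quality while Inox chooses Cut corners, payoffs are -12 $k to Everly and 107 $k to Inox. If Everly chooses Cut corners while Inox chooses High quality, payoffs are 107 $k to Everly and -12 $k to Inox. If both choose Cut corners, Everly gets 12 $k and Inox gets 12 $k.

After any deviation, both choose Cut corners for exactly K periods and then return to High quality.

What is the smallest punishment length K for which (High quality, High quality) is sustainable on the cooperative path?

2

No profitable deviation requires (61−12)(δ+…+δ^K) ≥ 107−61, i.e. δ+…+δ^K ≥ 46/49 ≈ 0.9388.
With δ = 4/5, the partial sums are K=1: 0.8000, K=2: 1.4400.
K = 2 is the first length at which the sum reaches 0.9388.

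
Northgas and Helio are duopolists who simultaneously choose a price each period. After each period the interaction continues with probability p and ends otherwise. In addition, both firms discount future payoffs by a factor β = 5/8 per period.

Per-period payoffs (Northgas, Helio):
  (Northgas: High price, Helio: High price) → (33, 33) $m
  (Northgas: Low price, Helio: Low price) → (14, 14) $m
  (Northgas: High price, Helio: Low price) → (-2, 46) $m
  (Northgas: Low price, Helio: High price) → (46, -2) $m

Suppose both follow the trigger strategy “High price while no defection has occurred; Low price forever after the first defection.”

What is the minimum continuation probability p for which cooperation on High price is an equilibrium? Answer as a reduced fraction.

With continuation probability p and discount β, the effective per-period discount factor is βp.
Grim-trigger IC: βp ≥ (46−33)/(46−14) = 13/32.
So p ≥ (13/32)/(5/8) = 13/20.

13/20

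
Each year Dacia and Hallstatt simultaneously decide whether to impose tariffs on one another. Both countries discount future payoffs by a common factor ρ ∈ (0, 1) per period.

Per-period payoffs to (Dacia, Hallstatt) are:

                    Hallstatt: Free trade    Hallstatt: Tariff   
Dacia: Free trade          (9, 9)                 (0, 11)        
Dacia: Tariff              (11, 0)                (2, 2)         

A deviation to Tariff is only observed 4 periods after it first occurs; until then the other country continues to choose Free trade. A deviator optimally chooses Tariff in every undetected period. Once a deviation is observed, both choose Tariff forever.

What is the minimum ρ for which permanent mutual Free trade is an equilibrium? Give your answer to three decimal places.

A deviator earns 11 for 4 periods, then 2 forever; cooperating earns 9 forever. Multiplying the IC by (1−ρ):
9 ≥ 11(1−ρ^4) + 2ρ^4, so 9·ρ^4 ≥ 2 and ρ^4 ≥ 2/9.
ρ ≥ (2/9)^(1/4) ≈ 0.687.

0.687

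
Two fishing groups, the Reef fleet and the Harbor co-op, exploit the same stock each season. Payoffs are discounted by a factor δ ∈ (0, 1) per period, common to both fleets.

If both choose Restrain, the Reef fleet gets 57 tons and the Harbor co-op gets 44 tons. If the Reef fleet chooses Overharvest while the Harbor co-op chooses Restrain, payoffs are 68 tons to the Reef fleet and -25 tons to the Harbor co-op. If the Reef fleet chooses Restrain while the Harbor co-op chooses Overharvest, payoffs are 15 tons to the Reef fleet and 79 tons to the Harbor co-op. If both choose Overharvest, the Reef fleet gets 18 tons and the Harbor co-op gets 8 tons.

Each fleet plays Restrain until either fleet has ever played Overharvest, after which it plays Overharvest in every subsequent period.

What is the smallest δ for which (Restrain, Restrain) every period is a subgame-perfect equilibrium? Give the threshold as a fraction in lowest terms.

35/71

the Reef fleet: cooperation gives 57 each period; deviation gives 68 once then 18 forever.
  57/(1−δ) ≥ 68 + 18δ/(1−δ) ⇒ δ ≥ 11/50.
the Harbor co-op: cooperation gives 44 each period; deviation gives 79 once then 8 forever.
  δ ≥ 35/71.
Both must hold, so the binding constraint is the Harbor co-op's: δ ≥ 35/71.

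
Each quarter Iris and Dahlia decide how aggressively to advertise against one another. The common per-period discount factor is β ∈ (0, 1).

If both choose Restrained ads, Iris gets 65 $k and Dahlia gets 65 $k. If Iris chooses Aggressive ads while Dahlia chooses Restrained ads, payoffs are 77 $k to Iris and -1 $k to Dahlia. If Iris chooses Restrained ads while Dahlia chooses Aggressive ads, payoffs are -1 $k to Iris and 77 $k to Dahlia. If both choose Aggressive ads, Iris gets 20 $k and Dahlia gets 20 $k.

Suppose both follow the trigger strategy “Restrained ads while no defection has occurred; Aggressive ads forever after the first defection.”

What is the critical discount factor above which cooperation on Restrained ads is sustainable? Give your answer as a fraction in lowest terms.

4/19

Cooperation forever yields 65 each period: 65/(1−β).
Deviating yields 77 once, then 20 forever: 77 + 20β/(1−β).
No profitable deviation requires 65/(1−β) ≥ 77 + 20β/(1−β).
Multiplying by (1−β): 65 ≥ 77(1−β) + 20β = 77 − 57β.
So 57β ≥ 12, i.e. β ≥ 12/57 = 4/19.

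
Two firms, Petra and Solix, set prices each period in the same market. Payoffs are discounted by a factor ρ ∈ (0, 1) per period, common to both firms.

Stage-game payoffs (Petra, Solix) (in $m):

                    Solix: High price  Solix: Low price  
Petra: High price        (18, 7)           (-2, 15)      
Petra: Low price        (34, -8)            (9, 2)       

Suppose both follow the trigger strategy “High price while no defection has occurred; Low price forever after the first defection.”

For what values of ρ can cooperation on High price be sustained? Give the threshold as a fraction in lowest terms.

16/25

Petra: cooperation gives 18 each period; deviation gives 34 once then 9 forever.
  18/(1−ρ) ≥ 34 + 9ρ/(1−ρ) ⇒ ρ ≥ 16/25.
Solix: cooperation gives 7 each period; deviation gives 15 once then 2 forever.
  ρ ≥ 8/13.
Both must hold, so the binding constraint is Petra's: ρ ≥ 16/25.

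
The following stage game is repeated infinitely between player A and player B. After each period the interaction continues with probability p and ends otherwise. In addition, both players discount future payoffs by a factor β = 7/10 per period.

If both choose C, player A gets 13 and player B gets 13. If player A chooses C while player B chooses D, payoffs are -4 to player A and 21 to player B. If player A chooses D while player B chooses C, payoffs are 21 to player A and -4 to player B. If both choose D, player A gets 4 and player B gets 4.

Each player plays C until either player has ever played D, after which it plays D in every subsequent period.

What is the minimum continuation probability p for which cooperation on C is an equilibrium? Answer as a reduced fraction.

80/119

With continuation probability p and discount β, the effective per-period discount factor is βp.
Grim-trigger IC: βp ≥ (21−13)/(21−4) = 8/17.
So p ≥ (8/17)/(7/10) = 80/119.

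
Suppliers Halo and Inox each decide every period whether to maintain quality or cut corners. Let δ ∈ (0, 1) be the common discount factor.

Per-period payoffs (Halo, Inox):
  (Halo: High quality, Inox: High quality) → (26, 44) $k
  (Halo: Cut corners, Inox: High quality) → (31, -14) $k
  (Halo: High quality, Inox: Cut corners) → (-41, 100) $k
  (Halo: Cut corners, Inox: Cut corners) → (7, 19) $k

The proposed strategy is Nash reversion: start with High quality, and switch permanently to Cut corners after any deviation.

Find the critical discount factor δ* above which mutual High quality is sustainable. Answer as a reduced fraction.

56/81

Halo: cooperation gives 26 each period; deviation gives 31 once then 7 forever.
  26/(1−δ) ≥ 31 + 7δ/(1−δ) ⇒ δ ≥ 5/24.
Inox: cooperation gives 44 each period; deviation gives 100 once then 19 forever.
  δ ≥ 56/81.
Both must hold, so the binding constraint is Inox's: δ ≥ 56/81.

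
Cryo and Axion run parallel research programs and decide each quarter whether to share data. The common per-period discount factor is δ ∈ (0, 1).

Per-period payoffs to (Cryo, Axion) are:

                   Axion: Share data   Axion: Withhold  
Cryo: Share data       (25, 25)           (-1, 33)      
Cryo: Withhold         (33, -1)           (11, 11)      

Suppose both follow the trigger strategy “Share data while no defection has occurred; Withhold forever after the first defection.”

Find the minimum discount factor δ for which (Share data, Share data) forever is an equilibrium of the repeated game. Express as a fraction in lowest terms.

4/11

Cooperation forever yields 25 each period: 25/(1−δ).
Deviating yields 33 once, then 11 forever: 33 + 11δ/(1−δ).
No profitable deviation requires 25/(1−δ) ≥ 33 + 11δ/(1−δ).
Multiplying by (1−δ): 25 ≥ 33(1−δ) + 11δ = 33 − 22δ.
So 22δ ≥ 8, i.e. δ ≥ 8/22 = 4/11.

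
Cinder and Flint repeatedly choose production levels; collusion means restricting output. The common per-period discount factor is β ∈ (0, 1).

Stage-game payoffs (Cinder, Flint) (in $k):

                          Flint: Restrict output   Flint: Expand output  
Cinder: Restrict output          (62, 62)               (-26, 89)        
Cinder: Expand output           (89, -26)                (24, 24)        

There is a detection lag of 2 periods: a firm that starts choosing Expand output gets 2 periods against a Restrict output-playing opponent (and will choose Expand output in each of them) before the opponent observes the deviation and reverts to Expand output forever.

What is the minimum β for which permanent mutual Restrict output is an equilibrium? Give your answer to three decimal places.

Deviating for the 2 undetected periods gains 89−62 = 27 per period over cooperation, then loses 62−24 = 38 per period forever once punishment starts.
Gain: 27(1 + β + … + β^1); loss: 38·β^2/(1−β).
No profitable deviation ⇔ 27(1−β^2) ≤ 38·β^2, i.e. β^2 ≥ 27/(27+38) = 27/65.
Hence β ≥ (27/65)^(1/2) ≈ 0.645.

0.645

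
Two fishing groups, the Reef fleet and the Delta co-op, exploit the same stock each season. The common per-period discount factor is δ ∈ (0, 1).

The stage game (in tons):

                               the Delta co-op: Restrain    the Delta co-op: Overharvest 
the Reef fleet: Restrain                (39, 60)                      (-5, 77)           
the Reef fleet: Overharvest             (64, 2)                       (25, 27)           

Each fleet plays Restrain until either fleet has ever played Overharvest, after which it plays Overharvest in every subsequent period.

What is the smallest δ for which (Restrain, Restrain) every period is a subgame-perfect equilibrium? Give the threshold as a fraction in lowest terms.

25/39

the Reef fleet: cooperation gives 39 each period; deviation gives 64 once then 25 forever.
  39/(1−δ) ≥ 64 + 25δ/(1−δ) ⇒ δ ≥ 25/39.
the Delta co-op: cooperation gives 60 each period; deviation gives 77 once then 27 forever.
  δ ≥ 17/50.
Both must hold, so the binding constraint is the Reef fleet's: δ ≥ 25/39.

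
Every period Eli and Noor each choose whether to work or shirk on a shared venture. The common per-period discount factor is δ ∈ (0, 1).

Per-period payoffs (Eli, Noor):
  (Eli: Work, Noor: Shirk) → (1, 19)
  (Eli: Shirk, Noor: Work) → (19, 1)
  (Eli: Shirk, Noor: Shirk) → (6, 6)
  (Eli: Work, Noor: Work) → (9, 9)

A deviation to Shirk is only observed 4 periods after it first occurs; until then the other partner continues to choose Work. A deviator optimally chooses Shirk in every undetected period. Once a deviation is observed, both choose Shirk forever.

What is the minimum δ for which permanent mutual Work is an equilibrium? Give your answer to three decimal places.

0.937

Deviating for the 4 undetected periods gains 19−9 = 10 per period over cooperation, then loses 9−6 = 3 per period forever once punishment starts.
Gain: 10(1 + δ + … + δ^3); loss: 3·δ^4/(1−δ).
No profitable deviation ⇔ 10(1−δ^4) ≤ 3·δ^4, i.e. δ^4 ≥ 10/(10+3) = 10/13.
Hence δ ≥ (10/13)^(1/4) ≈ 0.937.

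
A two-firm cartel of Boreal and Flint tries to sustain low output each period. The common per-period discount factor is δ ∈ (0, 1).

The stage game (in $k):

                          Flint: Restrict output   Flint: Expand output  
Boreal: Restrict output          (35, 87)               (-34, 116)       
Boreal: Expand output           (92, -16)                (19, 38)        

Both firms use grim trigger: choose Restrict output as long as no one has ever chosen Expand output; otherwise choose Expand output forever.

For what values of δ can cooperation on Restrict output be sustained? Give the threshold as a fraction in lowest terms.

Boreal's threshold: (92−35)/(92−19) = 57/73.
Flint's threshold: (116−87)/(116−38) = 29/78.
57/73 > 29/78, so Boreal binds and δ* = 57/73.

57/73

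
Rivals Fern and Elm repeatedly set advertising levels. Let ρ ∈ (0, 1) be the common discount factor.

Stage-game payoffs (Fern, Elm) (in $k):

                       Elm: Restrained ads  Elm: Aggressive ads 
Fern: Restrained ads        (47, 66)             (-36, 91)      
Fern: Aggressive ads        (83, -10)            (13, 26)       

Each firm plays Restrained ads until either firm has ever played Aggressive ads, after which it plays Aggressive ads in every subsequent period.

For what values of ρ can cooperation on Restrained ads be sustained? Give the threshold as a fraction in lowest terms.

Fern: cooperation gives 47 each period; deviation gives 83 once then 13 forever.
  47/(1−ρ) ≥ 83 + 13ρ/(1−ρ) ⇒ ρ ≥ 36/70 = 18/35.
Elm: cooperation gives 66 each period; deviation gives 91 once then 26 forever.
  ρ ≥ 25/65 = 5/13.
Both must hold, so the binding constraint is Fern's: ρ ≥ 18/35.

18/35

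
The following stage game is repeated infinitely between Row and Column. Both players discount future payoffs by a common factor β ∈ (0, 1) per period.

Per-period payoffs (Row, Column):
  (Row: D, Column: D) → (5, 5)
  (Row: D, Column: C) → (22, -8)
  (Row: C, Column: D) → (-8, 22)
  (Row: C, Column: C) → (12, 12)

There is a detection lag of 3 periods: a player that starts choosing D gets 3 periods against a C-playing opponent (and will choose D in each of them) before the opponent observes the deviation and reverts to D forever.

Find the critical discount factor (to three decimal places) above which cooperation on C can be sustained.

0.838

Deviating for the 3 undetected periods gains 22−12 = 10 per period over cooperation, then loses 12−5 = 7 per period forever once punishment starts.
Gain: 10(1 + β + … + β^2); loss: 7·β^3/(1−β).
No profitable deviation ⇔ 10(1−β^3) ≤ 7·β^3, i.e. β^3 ≥ 10/(10+7) = 10/17.
Hence β ≥ (10/17)^(1/3) ≈ 0.838.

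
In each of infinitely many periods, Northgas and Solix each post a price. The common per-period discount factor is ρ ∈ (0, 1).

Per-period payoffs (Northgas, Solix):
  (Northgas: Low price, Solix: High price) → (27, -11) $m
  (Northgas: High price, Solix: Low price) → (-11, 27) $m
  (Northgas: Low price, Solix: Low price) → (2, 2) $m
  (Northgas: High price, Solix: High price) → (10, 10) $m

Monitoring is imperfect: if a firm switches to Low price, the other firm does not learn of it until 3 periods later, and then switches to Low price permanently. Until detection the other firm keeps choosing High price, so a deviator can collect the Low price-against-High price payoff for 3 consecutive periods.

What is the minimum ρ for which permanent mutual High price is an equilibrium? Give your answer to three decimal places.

A deviator earns 27 for 3 periods, then 2 forever; cooperating earns 10 forever. Multiplying the IC by (1−ρ):
10 ≥ 27(1−ρ^3) + 2ρ^3, so 25·ρ^3 ≥ 17 and ρ^3 ≥ 17/25.
ρ ≥ (17/25)^(1/3) ≈ 0.879.

0.879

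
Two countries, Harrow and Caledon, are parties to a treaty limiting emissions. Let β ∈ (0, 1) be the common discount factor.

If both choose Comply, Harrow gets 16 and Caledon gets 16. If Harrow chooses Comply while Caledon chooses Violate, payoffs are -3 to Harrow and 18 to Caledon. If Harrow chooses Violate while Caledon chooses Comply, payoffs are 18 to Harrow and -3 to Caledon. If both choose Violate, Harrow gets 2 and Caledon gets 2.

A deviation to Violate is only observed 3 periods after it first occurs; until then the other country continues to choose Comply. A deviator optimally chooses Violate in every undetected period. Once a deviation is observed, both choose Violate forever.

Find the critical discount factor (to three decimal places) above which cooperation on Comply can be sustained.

0.500

The best deviation is to choose Violate for all 3 undetected periods, earning 18 each, then 2 forever once detected.
Deviation value: 18(1−β^3)/(1−β) + 2β^3/(1−β); cooperation value: 16/(1−β).
IC: 16 ≥ 18(1−β^3) + 2β^3 = 18 − 16β^3.
So β^3 ≥ 2/16 = 1/8, giving β ≥ (1/8)^(1/3) ≈ 0.500.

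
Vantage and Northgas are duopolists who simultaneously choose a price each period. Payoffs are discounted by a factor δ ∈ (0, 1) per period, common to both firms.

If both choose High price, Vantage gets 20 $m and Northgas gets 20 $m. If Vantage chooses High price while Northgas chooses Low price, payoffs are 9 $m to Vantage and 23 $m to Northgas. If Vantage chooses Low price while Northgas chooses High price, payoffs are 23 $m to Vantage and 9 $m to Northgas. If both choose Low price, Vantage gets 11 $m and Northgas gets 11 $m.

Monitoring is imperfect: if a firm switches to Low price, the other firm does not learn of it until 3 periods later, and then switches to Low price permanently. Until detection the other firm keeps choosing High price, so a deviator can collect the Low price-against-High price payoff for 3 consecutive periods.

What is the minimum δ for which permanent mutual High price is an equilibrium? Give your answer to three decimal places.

Deviating for the 3 undetected periods gains 23−20 = 3 per period over cooperation, then loses 20−11 = 9 per period forever once punishment starts.
Gain: 3(1 + δ + … + δ^2); loss: 9·δ^3/(1−δ).
No profitable deviation ⇔ 3(1−δ^3) ≤ 9·δ^3, i.e. δ^3 ≥ 3/(3+9) = 1/4.
Hence δ ≥ (1/4)^(1/3) ≈ 0.630.

0.630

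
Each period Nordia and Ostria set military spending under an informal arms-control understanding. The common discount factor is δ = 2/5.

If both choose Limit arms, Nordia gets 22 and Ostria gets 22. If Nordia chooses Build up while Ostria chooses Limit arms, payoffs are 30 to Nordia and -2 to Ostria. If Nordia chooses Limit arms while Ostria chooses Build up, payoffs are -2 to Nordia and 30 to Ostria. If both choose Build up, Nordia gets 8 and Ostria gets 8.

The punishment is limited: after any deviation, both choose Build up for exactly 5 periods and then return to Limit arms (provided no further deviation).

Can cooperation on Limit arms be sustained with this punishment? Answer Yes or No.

Yes

IC: δ+…+δ^5 ≥ (30−22)/(22−8) = 4/7.
At δ = 2/5: partial sum = 0.6598 ≥ 0.5714. Cooperation sustainable.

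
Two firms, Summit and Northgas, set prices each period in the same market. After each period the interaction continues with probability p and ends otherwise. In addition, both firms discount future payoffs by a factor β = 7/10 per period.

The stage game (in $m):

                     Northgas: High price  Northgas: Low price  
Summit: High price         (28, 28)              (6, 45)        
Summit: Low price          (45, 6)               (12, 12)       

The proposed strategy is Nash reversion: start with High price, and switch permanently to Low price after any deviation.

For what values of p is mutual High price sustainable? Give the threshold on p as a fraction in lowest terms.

170/231

With continuation probability p and discount β, the effective per-period discount factor is βp.
Grim-trigger IC: βp ≥ (45−28)/(45−12) = 17/33.
So p ≥ (17/33)/(7/10) = 170/231.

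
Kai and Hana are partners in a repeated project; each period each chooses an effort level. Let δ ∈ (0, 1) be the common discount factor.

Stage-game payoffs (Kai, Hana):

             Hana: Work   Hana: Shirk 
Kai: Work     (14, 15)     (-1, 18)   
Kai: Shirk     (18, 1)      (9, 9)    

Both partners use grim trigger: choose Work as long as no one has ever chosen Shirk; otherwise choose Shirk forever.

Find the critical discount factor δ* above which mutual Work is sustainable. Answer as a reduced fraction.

Kai: cooperation gives 14 each period; deviation gives 18 once then 9 forever.
  14/(1−δ) ≥ 18 + 9δ/(1−δ) ⇒ δ ≥ 4/9.
Hana: cooperation gives 15 each period; deviation gives 18 once then 9 forever.
  δ ≥ 3/9 = 1/3.
Both must hold, so the binding constraint is Kai's: δ ≥ 4/9.

4/9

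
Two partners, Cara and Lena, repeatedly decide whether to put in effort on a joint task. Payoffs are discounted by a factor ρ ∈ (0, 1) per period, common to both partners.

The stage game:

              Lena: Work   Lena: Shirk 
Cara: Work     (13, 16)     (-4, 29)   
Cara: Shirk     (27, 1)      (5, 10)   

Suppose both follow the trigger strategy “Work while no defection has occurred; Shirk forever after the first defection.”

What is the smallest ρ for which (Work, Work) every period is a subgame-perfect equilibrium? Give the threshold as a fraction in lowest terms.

13/19

For Cara: deviation gain 27−13 = 14, per-period punishment loss 13−5 = 8. IC gives ρ ≥ 14/22 = 7/11.
For Lena: gain 13, loss 6 per period, so ρ ≥ 13/19.
The tighter constraint is Lena's, so cooperation needs ρ ≥ 13/19.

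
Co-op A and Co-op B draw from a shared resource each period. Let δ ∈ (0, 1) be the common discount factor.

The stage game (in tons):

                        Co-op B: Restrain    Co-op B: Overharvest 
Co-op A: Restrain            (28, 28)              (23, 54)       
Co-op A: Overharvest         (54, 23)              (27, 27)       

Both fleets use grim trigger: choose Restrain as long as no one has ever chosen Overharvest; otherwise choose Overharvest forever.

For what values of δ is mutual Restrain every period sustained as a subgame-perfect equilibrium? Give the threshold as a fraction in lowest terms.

26/27

Under grim trigger the critical discount factor is (T−C)/(T−P) with T = 54, C = 28, P = 27.
δ* = (54−28)/(54−27) = 26/27.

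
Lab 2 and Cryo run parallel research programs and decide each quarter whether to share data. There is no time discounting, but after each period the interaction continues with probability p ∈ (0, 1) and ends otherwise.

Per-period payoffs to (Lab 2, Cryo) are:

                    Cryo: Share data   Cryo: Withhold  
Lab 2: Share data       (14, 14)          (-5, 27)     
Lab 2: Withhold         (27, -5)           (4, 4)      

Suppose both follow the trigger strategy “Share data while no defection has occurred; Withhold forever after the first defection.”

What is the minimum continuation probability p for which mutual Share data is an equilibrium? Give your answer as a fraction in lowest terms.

13/23

Expected cooperation value is 14 + p·14 + p²·14 + … = 14/(1−p); deviation gives 27 + p·4/(1−p).
14 ≥ 27(1−p) + 4p ⇒ 23p ≥ 13 ⇒ p ≥ 13/23.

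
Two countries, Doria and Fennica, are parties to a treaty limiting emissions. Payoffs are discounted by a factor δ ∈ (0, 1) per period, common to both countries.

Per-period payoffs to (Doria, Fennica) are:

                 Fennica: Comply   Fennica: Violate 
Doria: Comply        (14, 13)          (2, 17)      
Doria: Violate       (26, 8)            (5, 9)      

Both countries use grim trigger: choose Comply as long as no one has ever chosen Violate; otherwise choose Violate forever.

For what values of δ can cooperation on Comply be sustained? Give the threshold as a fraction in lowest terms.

4/7

For Doria: deviation gain 26−14 = 12, per-period punishment loss 14−5 = 9. IC gives δ ≥ 12/21 = 4/7.
For Fennica: gain 4, loss 4 per period, so δ ≥ 4/8 = 1/2.
The tighter constraint is Doria's, so cooperation needs δ ≥ 4/7.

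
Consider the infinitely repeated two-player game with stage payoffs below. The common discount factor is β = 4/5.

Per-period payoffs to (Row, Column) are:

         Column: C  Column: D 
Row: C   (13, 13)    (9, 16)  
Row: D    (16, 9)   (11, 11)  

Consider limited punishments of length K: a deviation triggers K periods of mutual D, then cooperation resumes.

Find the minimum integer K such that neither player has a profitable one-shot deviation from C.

No profitable deviation requires (13−11)(β+…+β^K) ≥ 16−13, i.e. β+…+β^K ≥ 3/2 ≈ 1.5000.
With β = 4/5, the partial sums are K=1: 0.8000, K=2: 1.4400, K=3: 1.9520.
K = 3 is the first length at which the sum reaches 1.5000.

3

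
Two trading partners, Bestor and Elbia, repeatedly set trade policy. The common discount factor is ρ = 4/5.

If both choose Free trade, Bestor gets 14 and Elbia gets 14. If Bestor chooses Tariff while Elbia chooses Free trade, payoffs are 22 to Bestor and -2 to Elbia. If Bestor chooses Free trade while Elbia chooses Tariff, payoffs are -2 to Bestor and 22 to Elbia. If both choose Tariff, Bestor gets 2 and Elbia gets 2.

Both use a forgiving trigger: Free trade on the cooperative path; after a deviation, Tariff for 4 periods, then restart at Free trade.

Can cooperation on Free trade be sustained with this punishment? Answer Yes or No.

Yes

A one-shot deviation gives 22 now, then 2 for 4 periods, then back to 14.
Gain from deviating: (22−14) today; loss: (14−2) in each of the next 4 periods.
No-deviation condition: (14−2)(ρ+…+ρ^4) ≥ 22−14, i.e. ρ+…+ρ^4 ≥ 2/3.
At ρ = 4/5: ρ+…+ρ^4 = 2.3616 ≥ 0.6667.
So cooperation is sustainable.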